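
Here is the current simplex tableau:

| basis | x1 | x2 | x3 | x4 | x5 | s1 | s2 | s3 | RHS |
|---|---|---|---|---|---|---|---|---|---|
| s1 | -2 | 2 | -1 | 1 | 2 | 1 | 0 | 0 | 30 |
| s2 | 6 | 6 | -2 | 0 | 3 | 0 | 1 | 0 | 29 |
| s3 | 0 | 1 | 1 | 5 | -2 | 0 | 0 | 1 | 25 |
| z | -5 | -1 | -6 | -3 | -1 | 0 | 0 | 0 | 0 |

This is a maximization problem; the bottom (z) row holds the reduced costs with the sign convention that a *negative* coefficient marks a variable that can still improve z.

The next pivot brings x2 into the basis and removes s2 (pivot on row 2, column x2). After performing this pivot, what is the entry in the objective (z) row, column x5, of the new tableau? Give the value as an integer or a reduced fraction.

-1/2

Pivot element is row 2, column x2: 6.
Normalize row 2: new (row 2, x5) = 3/6 = 1/2.
z-row ← z-row − (-1)·(new row 2): -1 − (-1)·(1/2) = -1/2.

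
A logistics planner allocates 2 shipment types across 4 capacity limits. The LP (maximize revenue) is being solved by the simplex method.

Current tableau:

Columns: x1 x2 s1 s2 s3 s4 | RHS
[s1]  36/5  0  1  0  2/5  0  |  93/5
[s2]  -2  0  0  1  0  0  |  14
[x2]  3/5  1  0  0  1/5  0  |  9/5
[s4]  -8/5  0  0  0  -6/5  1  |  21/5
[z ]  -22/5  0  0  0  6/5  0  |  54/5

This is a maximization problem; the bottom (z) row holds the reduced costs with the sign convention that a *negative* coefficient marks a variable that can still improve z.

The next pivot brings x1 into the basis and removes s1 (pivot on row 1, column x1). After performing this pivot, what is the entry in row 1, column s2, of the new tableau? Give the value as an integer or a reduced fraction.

Pivot element is row 1, column x1: 36/5.
Normalize row 1: new (row 1, s2) = 0/(36/5) = 0.
Row 1 is the pivot row, so the entry is 0.

0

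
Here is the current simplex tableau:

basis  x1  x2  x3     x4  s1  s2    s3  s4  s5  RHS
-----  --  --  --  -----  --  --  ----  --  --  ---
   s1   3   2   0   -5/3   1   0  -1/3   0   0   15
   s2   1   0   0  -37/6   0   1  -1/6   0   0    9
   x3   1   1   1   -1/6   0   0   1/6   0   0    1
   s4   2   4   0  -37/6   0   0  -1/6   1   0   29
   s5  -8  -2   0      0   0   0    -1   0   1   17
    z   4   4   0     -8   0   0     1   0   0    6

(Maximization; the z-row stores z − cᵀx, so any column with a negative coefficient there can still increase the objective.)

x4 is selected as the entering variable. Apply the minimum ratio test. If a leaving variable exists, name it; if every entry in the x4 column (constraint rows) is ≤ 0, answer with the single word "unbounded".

x4-column entries: row 1: -5/3, row 2: -37/6, row 3: -1/6, row 4: -37/6, row 5: 0. All ≤ 0, so x4 can increase without bound; the LP is unbounded in this direction.

unbounded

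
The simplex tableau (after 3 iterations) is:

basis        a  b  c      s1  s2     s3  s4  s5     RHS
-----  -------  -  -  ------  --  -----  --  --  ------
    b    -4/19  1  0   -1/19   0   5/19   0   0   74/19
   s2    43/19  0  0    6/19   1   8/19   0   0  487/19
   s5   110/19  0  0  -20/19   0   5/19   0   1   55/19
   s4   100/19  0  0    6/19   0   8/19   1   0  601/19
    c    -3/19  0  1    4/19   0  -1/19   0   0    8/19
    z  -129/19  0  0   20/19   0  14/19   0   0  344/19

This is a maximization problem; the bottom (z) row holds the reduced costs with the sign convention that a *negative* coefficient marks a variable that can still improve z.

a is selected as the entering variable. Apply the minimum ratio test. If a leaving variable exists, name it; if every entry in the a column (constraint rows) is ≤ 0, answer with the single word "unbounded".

s5

Ratios: row 1 (b): entry -4/19 ≤ 0, skip; row 2 (s2): (487/19)/(43/19) = 487/43; row 3 (s5): (55/19)/(110/19) = 1/2; row 4 (s4): (601/19)/(100/19) = 601/100; row 5 (c): entry -3/19 ≤ 0, skip.
Minimum ratio is in the s5 row, so s5 leaves.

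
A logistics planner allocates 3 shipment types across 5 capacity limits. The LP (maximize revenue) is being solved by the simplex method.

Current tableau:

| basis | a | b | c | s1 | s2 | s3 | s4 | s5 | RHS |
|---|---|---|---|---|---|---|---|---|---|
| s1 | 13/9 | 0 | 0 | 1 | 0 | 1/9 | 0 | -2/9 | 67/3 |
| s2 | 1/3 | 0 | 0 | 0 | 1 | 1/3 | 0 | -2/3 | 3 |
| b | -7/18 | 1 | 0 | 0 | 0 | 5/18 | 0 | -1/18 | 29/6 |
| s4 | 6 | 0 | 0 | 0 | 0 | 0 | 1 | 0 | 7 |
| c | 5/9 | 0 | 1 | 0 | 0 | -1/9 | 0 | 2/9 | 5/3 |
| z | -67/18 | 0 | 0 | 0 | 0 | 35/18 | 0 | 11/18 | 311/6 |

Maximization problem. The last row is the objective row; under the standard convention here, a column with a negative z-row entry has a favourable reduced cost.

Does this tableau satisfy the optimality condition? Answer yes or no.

no

Column a has objective-row coefficient -67/18, which is negative; an improving pivot exists, so not yet optimal.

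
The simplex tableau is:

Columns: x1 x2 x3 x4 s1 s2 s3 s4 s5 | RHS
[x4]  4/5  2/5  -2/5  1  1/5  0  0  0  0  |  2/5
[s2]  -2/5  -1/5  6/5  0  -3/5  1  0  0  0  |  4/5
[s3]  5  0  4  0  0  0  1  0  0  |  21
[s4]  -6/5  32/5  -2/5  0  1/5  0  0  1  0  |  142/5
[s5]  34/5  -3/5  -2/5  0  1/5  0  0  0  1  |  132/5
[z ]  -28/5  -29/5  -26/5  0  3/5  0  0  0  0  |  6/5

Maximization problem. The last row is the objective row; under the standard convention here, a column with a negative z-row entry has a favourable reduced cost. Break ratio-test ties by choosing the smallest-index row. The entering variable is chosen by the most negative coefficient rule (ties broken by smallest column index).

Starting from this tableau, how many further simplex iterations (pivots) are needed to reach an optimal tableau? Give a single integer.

pivot: x2 in, x4 out → z = 7
pivot: x3 in, s2 out → z = 18
pivot: s1 in, s3 out → z = 35
No improving column remains; optimal.

3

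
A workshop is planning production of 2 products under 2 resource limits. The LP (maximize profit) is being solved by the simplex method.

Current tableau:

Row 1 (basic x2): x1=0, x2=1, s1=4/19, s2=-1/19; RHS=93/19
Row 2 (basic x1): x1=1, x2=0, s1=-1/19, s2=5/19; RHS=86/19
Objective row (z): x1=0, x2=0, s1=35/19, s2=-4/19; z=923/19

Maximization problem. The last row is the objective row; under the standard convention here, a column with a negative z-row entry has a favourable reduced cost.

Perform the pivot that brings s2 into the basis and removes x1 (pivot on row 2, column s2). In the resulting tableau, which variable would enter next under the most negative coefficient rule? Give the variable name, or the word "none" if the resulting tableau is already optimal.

Pivot element 5/19. New z-row = old z-row − (-4/19)·(row 2/(5/19)).
Updated z-row coefficients: x1: 4/5, x2: 0, s1: 9/5, s2: 0.
No coefficient is strictly negative; the tableau after this pivot is optimal.

none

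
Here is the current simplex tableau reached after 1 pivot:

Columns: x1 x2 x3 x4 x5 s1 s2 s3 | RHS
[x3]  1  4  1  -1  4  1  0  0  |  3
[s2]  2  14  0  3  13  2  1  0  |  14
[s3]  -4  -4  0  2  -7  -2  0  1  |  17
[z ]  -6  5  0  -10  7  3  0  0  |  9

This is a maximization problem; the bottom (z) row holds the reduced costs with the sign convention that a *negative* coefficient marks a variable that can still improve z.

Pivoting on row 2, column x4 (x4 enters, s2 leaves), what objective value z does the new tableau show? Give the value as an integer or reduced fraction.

167/3

Minimum ratio for x4: 14/3 = 14/3.
z changes by −(z-row coeff of x4)·ratio = −(-10)·(14/3) = 140/3.
New z = 9 + (140/3) = 167/3.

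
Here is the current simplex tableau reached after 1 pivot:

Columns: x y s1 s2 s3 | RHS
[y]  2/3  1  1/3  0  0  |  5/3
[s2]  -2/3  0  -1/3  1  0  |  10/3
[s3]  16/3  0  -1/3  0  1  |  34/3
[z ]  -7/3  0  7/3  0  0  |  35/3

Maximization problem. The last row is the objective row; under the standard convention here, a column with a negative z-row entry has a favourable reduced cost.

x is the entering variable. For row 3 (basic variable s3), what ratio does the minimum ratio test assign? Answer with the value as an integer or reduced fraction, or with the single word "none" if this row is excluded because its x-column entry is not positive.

17/8

Ratio = RHS / (x entry) = (34/3) / (16/3) = 17/8.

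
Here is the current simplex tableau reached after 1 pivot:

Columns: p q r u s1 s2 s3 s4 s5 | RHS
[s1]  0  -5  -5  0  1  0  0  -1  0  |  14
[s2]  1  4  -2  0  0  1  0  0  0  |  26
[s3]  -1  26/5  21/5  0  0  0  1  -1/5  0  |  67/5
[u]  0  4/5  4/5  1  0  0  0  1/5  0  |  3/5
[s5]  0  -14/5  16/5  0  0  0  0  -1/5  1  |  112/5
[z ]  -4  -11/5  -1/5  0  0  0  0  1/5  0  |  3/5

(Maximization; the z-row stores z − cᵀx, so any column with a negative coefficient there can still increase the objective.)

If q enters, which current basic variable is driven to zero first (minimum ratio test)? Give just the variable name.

Ratios: row 1 (s1): entry -5 ≤ 0, skip; row 2 (s2): 26/4 = 13/2; row 3 (s3): (67/5)/(26/5) = 67/26; row 4 (u): (3/5)/(4/5) = 3/4; row 5 (s5): entry -14/5 ≤ 0, skip.
Minimum ratio 3/4 is in the u row, so u leaves.

u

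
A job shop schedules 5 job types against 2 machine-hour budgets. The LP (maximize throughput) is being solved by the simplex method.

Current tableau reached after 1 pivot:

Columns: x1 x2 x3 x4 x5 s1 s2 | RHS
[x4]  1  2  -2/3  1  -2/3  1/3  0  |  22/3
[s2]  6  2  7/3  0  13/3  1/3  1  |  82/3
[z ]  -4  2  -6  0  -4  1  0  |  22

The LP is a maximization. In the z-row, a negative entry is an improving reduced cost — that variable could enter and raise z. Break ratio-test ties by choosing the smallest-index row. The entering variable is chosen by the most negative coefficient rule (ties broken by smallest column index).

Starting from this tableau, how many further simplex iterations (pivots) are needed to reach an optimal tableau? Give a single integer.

pivot: x3 in, s2 out → z = 646/7
No improving column remains; optimal.

1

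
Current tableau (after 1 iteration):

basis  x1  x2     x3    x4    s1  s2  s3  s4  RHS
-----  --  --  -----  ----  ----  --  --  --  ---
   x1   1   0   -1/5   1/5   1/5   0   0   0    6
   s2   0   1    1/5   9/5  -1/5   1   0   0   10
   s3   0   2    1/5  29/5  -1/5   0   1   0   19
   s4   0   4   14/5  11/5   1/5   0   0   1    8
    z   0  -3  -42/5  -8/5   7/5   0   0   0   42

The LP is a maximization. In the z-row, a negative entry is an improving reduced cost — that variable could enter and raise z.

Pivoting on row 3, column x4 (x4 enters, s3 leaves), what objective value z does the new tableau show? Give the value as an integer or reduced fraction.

1370/29

Minimum ratio for x4: 19/(29/5) = 95/29.
z changes by −(z-row coeff of x4)·ratio = −(-8/5)·(95/29) = 152/29.
New z = 42 + (152/29) = 1370/29.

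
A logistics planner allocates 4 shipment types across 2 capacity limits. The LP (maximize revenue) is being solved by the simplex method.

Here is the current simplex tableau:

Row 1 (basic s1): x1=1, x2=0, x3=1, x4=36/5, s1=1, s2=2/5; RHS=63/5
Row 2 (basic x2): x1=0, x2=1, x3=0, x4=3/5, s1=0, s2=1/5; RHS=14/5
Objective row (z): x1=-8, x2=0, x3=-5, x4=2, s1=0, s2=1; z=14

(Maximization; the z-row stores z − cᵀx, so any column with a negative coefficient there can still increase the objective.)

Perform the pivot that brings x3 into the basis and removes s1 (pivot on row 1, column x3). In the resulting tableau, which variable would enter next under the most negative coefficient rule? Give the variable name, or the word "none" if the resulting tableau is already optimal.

x1

Pivot element 1. New z-row = old z-row − (-5)·(row 1/1).
Updated z-row coefficients: x1: -3, x2: 0, x3: 0, x4: 38, s1: 5, s2: 3.
The most negative is -3 in column x1, so x1 would enter next.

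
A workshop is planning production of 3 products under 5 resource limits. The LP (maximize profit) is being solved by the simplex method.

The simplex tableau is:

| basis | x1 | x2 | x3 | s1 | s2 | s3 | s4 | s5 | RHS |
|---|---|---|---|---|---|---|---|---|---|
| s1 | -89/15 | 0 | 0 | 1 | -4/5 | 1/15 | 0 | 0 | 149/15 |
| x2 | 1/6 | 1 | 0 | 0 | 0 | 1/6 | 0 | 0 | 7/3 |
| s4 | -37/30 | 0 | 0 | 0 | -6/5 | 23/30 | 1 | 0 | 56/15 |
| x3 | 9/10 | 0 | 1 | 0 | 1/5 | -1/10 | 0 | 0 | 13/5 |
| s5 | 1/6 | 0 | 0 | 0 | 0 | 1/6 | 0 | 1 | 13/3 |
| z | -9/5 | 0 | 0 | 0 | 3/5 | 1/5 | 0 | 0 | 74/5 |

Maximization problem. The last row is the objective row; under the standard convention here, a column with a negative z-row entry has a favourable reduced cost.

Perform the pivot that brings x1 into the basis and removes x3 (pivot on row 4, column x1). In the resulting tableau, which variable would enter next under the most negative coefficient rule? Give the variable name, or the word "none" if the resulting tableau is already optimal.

Pivot element 9/10. New z-row = old z-row − (-9/5)·(row 4/(9/10)).
Updated z-row coefficients: x1: 0, x2: 0, x3: 2, s1: 0, s2: 1, s3: 0, s4: 0, s5: 0.
No coefficient is strictly negative; the tableau after this pivot is optimal.

none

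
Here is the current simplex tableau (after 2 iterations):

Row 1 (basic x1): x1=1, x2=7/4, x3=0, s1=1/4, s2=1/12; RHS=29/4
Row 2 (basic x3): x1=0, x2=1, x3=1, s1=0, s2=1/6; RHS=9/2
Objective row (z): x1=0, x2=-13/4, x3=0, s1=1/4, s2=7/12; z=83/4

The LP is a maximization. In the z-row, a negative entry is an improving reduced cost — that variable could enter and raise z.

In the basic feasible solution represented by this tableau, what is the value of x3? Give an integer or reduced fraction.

x3 is basic (row 2); its value is the RHS of that row: 9/2.

9/2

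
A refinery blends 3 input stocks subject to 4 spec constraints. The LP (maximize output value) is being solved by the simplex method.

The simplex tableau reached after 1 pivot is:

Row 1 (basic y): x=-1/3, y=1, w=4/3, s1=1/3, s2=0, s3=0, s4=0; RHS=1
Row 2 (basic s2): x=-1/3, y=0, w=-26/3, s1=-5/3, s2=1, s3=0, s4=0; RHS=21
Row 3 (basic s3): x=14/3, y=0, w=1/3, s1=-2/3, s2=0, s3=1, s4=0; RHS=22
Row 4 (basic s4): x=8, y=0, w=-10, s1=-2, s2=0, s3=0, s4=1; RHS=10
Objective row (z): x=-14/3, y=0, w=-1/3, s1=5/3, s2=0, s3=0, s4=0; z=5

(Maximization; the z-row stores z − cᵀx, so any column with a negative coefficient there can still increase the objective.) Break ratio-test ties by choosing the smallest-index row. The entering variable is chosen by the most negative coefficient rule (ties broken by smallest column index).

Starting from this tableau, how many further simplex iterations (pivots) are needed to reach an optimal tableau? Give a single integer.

2

pivot: x in, s4 out → z = 65/6
pivot: w in, y out → z = 224/11
No improving column remains; optimal.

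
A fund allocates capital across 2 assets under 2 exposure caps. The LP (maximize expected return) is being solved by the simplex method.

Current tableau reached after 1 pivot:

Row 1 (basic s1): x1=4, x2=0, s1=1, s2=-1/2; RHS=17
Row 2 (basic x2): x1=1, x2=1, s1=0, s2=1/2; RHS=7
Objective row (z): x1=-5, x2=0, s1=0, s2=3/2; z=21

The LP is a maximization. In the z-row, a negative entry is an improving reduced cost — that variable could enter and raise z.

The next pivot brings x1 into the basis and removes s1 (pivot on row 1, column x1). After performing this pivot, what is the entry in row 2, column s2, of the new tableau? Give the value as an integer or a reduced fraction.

5/8

Pivot element is row 1, column x1: 4.
Normalize row 1: new (row 1, s2) = (-1/2)/4 = -1/8.
row 2 ← row 2 − 1·(new row 1): 1/2 − 1·(-1/8) = 5/8.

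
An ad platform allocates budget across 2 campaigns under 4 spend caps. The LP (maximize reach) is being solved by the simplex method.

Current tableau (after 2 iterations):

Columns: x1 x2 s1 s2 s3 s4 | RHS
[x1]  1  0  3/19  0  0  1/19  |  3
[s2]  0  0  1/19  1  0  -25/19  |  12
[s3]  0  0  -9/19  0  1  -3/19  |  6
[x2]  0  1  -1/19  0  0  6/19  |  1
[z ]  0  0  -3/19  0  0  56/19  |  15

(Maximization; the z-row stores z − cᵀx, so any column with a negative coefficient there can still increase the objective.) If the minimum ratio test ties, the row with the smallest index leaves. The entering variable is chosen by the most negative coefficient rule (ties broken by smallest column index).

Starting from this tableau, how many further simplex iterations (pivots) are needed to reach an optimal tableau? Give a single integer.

pivot: s1 in, x1 out → z = 18
No improving column remains; optimal.

1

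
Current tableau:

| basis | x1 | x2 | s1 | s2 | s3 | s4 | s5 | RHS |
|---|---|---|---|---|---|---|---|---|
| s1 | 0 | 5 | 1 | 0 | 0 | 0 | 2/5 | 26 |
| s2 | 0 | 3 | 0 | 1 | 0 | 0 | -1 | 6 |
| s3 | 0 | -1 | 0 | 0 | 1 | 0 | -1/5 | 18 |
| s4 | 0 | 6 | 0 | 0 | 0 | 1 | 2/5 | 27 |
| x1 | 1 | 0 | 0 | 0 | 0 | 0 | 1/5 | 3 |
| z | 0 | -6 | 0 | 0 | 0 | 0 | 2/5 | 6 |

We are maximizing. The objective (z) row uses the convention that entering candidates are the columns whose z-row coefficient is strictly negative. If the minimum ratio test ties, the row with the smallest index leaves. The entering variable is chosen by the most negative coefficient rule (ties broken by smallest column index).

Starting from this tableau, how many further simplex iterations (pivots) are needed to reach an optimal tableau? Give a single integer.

pivot: x2 in, s2 out → z = 18
pivot: s5 in, s4 out → z = 28
No improving column remains; optimal.

2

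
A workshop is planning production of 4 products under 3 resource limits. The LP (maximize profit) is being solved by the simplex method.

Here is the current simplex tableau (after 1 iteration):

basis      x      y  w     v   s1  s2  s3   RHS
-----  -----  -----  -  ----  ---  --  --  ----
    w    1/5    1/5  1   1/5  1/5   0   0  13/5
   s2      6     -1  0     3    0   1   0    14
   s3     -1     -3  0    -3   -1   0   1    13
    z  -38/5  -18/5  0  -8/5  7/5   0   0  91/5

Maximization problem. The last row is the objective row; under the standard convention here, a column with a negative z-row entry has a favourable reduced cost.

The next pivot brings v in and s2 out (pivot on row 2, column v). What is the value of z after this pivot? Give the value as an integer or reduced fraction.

Minimum ratio for v: 14/3 = 14/3.
z changes by −(z-row coeff of v)·ratio = −(-8/5)·(14/3) = 112/15.
New z = 91/5 + (112/15) = 77/3.

77/3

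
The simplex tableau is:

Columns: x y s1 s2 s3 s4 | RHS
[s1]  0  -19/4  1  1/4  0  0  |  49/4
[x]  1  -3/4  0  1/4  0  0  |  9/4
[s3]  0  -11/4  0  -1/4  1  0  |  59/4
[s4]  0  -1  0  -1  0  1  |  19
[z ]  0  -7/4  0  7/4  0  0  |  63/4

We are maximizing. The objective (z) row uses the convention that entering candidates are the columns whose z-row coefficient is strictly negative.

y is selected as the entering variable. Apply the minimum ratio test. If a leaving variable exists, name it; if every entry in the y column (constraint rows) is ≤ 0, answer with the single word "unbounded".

unbounded

y-column entries: row 1: -19/4, row 2: -3/4, row 3: -11/4, row 4: -1. All ≤ 0, so y can increase without bound; the LP is unbounded in this direction.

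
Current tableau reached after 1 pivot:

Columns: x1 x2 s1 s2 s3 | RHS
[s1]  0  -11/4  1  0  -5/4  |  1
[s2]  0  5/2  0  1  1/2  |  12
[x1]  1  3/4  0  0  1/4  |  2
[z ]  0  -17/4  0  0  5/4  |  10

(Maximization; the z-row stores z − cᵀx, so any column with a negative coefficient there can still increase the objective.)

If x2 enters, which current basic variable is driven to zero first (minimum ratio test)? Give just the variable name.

x1

Ratios: row 1 (s1): entry -11/4 ≤ 0, skip; row 2 (s2): 12/(5/2) = 24/5; row 3 (x1): 2/(3/4) = 8/3.
Minimum ratio 8/3 is in the x1 row, so x1 leaves.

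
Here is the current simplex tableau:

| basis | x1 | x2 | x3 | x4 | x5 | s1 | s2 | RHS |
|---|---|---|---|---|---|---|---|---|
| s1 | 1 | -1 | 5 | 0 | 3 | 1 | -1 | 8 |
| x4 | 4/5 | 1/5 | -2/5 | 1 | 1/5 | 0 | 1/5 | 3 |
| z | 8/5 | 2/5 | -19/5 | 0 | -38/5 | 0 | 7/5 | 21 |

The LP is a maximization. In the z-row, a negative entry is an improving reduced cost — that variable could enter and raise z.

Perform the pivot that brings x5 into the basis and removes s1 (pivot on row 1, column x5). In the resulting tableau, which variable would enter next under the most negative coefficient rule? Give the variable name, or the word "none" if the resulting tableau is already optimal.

x2

Pivot element 3. New z-row = old z-row − (-38/5)·(row 1/3).
Updated z-row coefficients: x1: 62/15, x2: -32/15, x3: 133/15, x4: 0, x5: 0, s1: 38/15, s2: -17/15.
The most negative is -32/15 in column x2, so x2 would enter next.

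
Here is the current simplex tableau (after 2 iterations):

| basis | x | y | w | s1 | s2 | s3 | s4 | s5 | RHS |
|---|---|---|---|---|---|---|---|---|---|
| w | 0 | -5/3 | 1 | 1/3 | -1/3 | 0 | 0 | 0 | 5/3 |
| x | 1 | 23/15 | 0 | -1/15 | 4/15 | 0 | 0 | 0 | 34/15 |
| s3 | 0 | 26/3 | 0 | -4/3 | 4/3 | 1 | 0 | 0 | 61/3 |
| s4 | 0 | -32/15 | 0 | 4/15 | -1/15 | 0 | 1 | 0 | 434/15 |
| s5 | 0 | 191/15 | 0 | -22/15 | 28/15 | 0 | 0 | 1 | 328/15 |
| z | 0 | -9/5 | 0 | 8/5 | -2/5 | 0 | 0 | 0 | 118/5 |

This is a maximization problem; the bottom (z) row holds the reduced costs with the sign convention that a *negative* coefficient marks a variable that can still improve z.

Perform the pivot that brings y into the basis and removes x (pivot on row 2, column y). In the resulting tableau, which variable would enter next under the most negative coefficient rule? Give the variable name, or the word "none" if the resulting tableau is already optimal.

s2

Pivot element 23/15. New z-row = old z-row − (-9/5)·(row 2/(23/15)).
Updated z-row coefficients: x: 27/23, y: 0, w: 0, s1: 35/23, s2: -2/23, s3: 0, s4: 0, s5: 0.
The most negative is -2/23 in column s2, so s2 would enter next.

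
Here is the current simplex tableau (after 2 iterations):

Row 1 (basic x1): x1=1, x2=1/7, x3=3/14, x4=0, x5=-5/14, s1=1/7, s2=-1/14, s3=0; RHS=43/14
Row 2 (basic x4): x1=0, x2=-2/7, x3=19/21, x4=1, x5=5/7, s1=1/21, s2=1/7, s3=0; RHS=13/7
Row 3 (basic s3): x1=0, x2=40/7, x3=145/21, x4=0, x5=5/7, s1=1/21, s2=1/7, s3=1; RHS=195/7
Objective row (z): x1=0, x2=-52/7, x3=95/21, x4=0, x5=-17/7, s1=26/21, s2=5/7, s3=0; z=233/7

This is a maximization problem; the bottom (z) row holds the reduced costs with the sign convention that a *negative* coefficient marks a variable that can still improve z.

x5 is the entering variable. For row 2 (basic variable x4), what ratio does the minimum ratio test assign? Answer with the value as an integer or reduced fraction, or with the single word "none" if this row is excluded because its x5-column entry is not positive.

13/5

Ratio = RHS / (x5 entry) = (13/7) / (5/7) = 13/5.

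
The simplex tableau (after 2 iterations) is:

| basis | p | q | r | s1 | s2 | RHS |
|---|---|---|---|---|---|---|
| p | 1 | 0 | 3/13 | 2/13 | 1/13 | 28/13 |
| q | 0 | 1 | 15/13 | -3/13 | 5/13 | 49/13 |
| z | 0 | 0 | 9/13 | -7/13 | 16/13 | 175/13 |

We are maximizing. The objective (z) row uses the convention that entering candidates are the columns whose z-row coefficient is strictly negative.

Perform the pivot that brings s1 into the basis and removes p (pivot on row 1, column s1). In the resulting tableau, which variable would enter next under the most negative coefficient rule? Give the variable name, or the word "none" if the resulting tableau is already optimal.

none

Pivot element 2/13. New z-row = old z-row − (-7/13)·(row 1/(2/13)).
Updated z-row coefficients: p: 7/2, q: 0, r: 3/2, s1: 0, s2: 3/2.
No coefficient is strictly negative; the tableau after this pivot is optimal.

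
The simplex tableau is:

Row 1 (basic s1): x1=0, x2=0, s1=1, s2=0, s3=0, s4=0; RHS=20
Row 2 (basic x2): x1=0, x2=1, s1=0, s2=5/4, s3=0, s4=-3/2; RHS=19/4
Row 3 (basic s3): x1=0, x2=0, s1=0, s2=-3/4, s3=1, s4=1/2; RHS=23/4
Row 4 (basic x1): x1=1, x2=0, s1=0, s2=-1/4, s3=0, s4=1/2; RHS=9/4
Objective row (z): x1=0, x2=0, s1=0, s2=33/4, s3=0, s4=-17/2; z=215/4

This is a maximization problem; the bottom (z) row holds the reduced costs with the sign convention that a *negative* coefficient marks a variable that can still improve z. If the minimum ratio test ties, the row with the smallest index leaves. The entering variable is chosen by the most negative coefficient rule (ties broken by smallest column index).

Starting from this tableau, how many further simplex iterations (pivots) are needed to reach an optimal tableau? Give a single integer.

pivot: s4 in, x1 out → z = 92
No improving column remains; optimal.

1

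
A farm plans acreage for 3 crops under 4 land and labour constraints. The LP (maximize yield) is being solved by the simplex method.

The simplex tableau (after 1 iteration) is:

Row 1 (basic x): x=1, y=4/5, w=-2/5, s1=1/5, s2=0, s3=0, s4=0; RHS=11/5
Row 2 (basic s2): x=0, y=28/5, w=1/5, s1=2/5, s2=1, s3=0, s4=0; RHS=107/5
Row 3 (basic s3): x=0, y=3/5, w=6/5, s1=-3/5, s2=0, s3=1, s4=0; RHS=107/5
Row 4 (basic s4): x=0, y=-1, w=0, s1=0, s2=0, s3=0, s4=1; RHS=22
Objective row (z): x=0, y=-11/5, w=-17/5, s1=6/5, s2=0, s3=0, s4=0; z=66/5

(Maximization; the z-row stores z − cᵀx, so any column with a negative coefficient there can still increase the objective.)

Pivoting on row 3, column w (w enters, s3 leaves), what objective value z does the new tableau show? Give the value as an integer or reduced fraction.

Minimum ratio for w: (107/5)/(6/5) = 107/6.
z changes by −(z-row coeff of w)·ratio = −(-17/5)·(107/6) = 1819/30.
New z = 66/5 + (1819/30) = 443/6.

443/6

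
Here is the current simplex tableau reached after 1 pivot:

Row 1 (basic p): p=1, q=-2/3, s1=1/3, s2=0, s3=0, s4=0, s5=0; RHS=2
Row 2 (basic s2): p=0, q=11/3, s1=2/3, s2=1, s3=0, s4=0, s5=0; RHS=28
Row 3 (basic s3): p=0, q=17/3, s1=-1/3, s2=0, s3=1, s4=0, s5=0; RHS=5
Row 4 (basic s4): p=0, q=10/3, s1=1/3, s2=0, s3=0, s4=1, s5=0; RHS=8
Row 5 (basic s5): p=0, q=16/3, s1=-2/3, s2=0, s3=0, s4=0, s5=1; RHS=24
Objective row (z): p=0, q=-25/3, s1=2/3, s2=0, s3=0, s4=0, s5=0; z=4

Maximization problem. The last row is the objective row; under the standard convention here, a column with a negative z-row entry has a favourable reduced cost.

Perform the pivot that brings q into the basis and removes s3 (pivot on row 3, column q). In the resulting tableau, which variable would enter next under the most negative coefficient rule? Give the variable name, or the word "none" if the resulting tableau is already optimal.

none

Pivot element 17/3. New z-row = old z-row − (-25/3)·(row 3/(17/3)).
Updated z-row coefficients: p: 0, q: 0, s1: 3/17, s2: 0, s3: 25/17, s4: 0, s5: 0.
No coefficient is strictly negative; the tableau after this pivot is optimal.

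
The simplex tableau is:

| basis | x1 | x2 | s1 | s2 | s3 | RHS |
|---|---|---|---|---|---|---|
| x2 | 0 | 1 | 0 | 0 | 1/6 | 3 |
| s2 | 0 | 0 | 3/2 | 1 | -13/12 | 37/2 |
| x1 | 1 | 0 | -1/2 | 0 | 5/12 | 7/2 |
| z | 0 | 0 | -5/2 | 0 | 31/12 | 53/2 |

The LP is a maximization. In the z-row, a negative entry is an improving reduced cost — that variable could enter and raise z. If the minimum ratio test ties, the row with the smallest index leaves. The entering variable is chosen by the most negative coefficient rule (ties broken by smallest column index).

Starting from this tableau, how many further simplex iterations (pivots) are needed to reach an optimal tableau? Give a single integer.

1

pivot: s1 in, s2 out → z = 172/3
No improving column remains; optimal.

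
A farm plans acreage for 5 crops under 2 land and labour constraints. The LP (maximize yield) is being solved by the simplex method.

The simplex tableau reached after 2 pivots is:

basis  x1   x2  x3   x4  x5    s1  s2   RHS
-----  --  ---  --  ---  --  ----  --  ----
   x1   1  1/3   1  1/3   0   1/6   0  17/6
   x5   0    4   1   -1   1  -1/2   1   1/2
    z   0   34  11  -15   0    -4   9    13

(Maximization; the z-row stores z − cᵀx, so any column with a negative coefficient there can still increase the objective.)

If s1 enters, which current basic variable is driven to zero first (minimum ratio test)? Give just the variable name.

Ratios: row 1 (x1): (17/6)/(1/6) = 17; row 2 (x5): entry -1/2 ≤ 0, skip.
Minimum ratio 17 is in the x1 row, so x1 leaves.

x1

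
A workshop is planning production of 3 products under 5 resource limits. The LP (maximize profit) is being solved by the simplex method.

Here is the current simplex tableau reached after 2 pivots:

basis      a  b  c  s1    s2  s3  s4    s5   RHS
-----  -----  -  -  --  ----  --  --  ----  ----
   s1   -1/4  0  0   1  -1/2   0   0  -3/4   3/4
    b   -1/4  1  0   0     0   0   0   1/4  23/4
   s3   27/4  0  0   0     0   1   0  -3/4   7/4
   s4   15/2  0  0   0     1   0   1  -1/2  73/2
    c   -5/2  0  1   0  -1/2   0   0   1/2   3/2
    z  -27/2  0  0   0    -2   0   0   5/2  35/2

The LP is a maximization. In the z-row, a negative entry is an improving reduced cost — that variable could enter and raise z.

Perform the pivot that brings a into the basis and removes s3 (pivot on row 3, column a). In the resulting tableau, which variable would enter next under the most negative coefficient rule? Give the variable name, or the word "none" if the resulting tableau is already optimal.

Pivot element 27/4. New z-row = old z-row − (-27/2)·(row 3/(27/4)).
Updated z-row coefficients: a: 0, b: 0, c: 0, s1: 0, s2: -2, s3: 2, s4: 0, s5: 1.
The most negative is -2 in column s2, so s2 would enter next.

s2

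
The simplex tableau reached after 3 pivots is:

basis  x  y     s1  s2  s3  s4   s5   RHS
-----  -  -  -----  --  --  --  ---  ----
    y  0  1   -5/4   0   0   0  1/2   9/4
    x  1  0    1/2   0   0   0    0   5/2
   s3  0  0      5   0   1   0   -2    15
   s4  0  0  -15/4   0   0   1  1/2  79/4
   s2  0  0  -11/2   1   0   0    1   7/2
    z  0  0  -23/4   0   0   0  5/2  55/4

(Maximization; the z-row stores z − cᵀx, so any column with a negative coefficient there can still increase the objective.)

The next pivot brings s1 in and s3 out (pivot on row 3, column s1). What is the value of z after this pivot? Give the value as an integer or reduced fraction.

Minimum ratio for s1: 15/5 = 3.
z changes by −(z-row coeff of s1)·ratio = −(-23/4)·3 = 69/4.
New z = 55/4 + (69/4) = 31.

31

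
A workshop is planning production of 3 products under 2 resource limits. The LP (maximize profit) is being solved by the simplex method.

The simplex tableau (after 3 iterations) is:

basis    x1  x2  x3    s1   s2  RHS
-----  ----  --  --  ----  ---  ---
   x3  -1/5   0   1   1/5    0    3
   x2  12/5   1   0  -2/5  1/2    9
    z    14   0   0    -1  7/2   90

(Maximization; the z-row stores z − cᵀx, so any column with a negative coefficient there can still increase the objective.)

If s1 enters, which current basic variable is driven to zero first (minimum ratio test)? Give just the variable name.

x3

Ratios: row 1 (x3): 3/(1/5) = 15; row 2 (x2): entry -2/5 ≤ 0, skip.
Minimum ratio 15 is in the x3 row, so x3 leaves.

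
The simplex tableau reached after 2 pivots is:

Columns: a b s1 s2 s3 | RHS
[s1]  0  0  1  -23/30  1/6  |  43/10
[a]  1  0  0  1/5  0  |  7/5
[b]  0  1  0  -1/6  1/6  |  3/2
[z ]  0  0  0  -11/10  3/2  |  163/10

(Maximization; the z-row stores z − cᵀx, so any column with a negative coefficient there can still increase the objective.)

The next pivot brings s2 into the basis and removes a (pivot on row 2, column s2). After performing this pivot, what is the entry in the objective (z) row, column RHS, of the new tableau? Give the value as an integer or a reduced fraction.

24

Pivot element is row 2, column s2: 1/5.
Normalize row 2: new (row 2, RHS) = (7/5)/(1/5) = 7.
z-row ← z-row − (-11/10)·(new row 2): 163/10 − (-11/10)·7 = 24.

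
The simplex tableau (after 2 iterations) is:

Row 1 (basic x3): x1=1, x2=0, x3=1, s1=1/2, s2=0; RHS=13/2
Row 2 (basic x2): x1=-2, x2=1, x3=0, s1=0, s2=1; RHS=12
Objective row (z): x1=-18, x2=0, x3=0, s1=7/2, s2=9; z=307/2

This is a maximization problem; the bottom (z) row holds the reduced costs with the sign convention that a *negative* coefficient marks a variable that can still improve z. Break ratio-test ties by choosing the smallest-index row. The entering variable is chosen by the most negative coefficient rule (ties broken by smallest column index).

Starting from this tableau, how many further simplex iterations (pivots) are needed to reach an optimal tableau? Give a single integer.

1

pivot: x1 in, x3 out → z = 541/2
No improving column remains; optimal.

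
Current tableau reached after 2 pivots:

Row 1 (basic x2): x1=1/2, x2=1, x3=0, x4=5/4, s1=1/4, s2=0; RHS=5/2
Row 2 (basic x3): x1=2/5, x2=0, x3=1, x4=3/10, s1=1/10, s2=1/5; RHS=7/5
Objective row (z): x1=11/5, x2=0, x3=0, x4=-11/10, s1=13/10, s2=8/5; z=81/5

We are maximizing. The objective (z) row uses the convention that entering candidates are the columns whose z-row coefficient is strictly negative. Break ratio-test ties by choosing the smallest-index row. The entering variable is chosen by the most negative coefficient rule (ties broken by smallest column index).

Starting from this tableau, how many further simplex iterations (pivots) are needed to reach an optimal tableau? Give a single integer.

1

pivot: x4 in, x2 out → z = 92/5
No improving column remains; optimal.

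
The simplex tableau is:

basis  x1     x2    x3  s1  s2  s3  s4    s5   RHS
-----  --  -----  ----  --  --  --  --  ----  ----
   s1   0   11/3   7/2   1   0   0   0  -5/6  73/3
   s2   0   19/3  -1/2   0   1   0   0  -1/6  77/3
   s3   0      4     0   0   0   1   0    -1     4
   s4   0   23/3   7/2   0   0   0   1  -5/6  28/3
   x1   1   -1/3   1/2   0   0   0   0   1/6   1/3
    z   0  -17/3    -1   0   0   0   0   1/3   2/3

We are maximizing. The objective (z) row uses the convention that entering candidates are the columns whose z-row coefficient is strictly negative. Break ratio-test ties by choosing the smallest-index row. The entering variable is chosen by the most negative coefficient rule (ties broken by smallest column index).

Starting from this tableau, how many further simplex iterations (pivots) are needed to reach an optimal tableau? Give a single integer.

3

pivot: x2 in, s3 out → z = 19/3
pivot: s5 in, s4 out → z = 8
pivot: s3 in, x1 out → z = 55/6
No improving column remains; optimal.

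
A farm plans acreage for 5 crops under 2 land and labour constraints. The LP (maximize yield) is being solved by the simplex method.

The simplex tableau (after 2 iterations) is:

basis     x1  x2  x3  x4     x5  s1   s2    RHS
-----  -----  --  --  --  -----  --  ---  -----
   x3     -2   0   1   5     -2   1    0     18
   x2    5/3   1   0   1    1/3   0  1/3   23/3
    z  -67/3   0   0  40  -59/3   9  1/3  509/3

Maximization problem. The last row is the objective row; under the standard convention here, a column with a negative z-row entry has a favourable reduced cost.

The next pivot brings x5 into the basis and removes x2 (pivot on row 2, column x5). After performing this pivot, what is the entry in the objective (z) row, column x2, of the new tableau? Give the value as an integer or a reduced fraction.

Pivot element is row 2, column x5: 1/3.
Normalize row 2: new (row 2, x2) = 1/(1/3) = 3.
z-row ← z-row − (-59/3)·(new row 2): 0 − (-59/3)·3 = 59.

59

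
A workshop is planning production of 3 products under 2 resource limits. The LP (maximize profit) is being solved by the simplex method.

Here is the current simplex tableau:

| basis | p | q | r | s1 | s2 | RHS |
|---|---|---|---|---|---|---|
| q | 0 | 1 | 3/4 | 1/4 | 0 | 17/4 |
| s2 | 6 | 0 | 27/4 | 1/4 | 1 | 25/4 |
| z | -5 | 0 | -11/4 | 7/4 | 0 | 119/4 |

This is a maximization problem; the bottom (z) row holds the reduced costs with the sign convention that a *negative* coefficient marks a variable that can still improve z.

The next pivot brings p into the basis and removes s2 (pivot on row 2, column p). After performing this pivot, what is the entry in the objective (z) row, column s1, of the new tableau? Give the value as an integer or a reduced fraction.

Pivot element is row 2, column p: 6.
Normalize row 2: new (row 2, s1) = (1/4)/6 = 1/24.
z-row ← z-row − (-5)·(new row 2): 7/4 − (-5)·(1/24) = 47/24.

47/24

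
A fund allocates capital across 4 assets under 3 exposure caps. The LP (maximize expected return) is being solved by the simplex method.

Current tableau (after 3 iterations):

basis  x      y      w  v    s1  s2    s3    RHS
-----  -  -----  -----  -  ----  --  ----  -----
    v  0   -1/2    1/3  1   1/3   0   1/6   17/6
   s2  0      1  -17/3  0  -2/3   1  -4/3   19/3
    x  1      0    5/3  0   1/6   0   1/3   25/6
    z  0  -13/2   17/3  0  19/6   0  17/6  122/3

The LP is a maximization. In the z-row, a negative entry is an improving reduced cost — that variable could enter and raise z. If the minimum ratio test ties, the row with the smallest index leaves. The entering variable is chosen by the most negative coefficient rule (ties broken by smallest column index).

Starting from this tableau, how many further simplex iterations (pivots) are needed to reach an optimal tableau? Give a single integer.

pivot: y in, s2 out → z = 491/6
pivot: w in, x out → z = 639/4
No improving column remains; optimal.

2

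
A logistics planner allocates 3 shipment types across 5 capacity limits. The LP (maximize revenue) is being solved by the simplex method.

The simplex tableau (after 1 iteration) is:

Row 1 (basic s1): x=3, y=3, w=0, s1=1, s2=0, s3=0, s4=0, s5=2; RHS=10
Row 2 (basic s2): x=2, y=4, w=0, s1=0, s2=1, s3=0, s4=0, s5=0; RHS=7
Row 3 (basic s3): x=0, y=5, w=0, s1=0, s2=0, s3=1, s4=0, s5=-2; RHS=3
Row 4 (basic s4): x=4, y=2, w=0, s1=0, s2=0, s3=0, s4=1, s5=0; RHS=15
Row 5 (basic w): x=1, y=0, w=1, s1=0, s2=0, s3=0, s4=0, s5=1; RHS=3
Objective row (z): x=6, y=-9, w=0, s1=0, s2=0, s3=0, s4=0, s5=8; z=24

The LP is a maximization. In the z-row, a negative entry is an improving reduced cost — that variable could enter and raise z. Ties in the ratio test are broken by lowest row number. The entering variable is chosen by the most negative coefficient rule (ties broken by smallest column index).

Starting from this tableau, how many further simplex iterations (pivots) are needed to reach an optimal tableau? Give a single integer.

1

pivot: y in, s3 out → z = 147/5
No improving column remains; optimal.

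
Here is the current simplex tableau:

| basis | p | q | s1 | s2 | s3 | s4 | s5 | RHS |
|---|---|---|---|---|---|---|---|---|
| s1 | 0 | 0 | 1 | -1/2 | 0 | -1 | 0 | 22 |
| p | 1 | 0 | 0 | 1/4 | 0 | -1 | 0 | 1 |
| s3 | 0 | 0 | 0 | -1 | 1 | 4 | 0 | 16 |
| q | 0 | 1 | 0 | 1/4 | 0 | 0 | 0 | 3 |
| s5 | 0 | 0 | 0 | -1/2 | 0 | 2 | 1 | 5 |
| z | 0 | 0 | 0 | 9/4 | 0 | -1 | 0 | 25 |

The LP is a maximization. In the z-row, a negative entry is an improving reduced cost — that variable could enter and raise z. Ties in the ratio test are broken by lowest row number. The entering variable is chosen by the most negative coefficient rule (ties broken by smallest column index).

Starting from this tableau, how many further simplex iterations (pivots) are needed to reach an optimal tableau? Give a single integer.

1

pivot: s4 in, s5 out → z = 55/2
No improving column remains; optimal.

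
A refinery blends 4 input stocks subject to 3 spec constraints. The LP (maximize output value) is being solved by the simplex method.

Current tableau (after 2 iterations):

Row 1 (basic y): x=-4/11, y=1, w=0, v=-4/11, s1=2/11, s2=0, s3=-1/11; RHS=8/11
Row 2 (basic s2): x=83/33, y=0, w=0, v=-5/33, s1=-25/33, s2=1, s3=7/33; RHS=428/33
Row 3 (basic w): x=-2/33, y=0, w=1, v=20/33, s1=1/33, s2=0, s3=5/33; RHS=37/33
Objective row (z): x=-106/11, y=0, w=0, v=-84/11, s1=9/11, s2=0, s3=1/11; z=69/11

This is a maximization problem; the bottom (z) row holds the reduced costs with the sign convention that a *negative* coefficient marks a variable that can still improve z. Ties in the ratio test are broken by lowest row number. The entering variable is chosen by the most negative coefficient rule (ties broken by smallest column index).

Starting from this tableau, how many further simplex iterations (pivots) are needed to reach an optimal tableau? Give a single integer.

3

pivot: x in, s2 out → z = 4645/83
pivot: v in, w out → z = 1888/25
pivot: s1 in, y out → z = 160
No improving column remains; optimal.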